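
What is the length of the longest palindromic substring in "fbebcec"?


Input: "fbebcec"
Checking substrings for palindromes:
  [1:4] "beb" (len 3) => palindrome
  [4:7] "cec" (len 3) => palindrome
Longest palindromic substring: "beb" with length 3

3


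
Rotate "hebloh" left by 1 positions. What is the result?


Input: "hebloh", rotate left by 1
First 1 characters: "h"
Remaining characters: "ebloh"
Concatenate remaining + first: "ebloh" + "h" = "eblohh"

eblohh


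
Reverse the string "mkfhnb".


Input: mkfhnb
Reading characters right to left:
  Position 5: 'b'
  Position 4: 'n'
  Position 3: 'h'
  Position 2: 'f'
  Position 1: 'k'
  Position 0: 'm'
Reversed: bnhfkm

bnhfkm


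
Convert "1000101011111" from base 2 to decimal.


Input: "1000101011111" in base 2
Positional expansion:
  Digit '1' (value 1) x 2^12 = 4096
  Digit '0' (value 0) x 2^11 = 0
  Digit '0' (value 0) x 2^10 = 0
  Digit '0' (value 0) x 2^9 = 0
  Digit '1' (value 1) x 2^8 = 256
  Digit '0' (value 0) x 2^7 = 0
  Digit '1' (value 1) x 2^6 = 64
  Digit '0' (value 0) x 2^5 = 0
  Digit '1' (value 1) x 2^4 = 16
  Digit '1' (value 1) x 2^3 = 8
  Digit '1' (value 1) x 2^2 = 4
  Digit '1' (value 1) x 2^1 = 2
  Digit '1' (value 1) x 2^0 = 1
Sum = 4447

4447


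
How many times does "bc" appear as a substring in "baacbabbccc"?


Searching for "bc" in "baacbabbccc"
Scanning each position:
  Position 0: "ba" => no
  Position 1: "aa" => no
  Position 2: "ac" => no
  Position 3: "cb" => no
  Position 4: "ba" => no
  Position 5: "ab" => no
  Position 6: "bb" => no
  Position 7: "bc" => MATCH
  Position 8: "cc" => no
  Position 9: "cc" => no
Total occurrences: 1

1


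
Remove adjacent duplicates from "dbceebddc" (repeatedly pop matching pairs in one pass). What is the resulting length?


Input: dbceebddc
Stack-based adjacent duplicate removal:
  Read 'd': push. Stack: d
  Read 'b': push. Stack: db
  Read 'c': push. Stack: dbc
  Read 'e': push. Stack: dbce
  Read 'e': matches stack top 'e' => pop. Stack: dbc
  Read 'b': push. Stack: dbcb
  Read 'd': push. Stack: dbcbd
  Read 'd': matches stack top 'd' => pop. Stack: dbcb
  Read 'c': push. Stack: dbcbc
Final stack: "dbcbc" (length 5)

5


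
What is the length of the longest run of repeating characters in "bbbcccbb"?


Input: "bbbcccbb"
Scanning for longest run:
  Position 1 ('b'): continues run of 'b', length=2
  Position 2 ('b'): continues run of 'b', length=3
  Position 3 ('c'): new char, reset run to 1
  Position 4 ('c'): continues run of 'c', length=2
  Position 5 ('c'): continues run of 'c', length=3
  Position 6 ('b'): new char, reset run to 1
  Position 7 ('b'): continues run of 'b', length=2
Longest run: 'b' with length 3

3


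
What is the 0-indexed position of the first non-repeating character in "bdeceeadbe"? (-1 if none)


Input: bdeceeadbe
Character frequencies:
  'a': 1
  'b': 2
  'c': 1
  'd': 2
  'e': 4
Scanning left to right for freq == 1:
  Position 0 ('b'): freq=2, skip
  Position 1 ('d'): freq=2, skip
  Position 2 ('e'): freq=4, skip
  Position 3 ('c'): unique! => answer = 3

3


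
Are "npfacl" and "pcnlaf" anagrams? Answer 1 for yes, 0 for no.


Strings: "npfacl", "pcnlaf"
Sorted first:  acflnp
Sorted second: acflnp
Sorted forms match => anagrams

1


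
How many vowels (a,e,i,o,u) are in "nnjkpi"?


Input: nnjkpi
Checking each character:
  'n' at position 0: consonant
  'n' at position 1: consonant
  'j' at position 2: consonant
  'k' at position 3: consonant
  'p' at position 4: consonant
  'i' at position 5: vowel (running total: 1)
Total vowels: 1

1


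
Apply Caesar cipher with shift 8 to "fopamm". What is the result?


Caesar cipher: shift "fopamm" by 8
  'f' (pos 5) + 8 = pos 13 = 'n'
  'o' (pos 14) + 8 = pos 22 = 'w'
  'p' (pos 15) + 8 = pos 23 = 'x'
  'a' (pos 0) + 8 = pos 8 = 'i'
  'm' (pos 12) + 8 = pos 20 = 'u'
  'm' (pos 12) + 8 = pos 20 = 'u'
Result: nwxiuu

nwxiuu


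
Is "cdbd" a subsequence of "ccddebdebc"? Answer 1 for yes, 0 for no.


Check if "cdbd" is a subsequence of "ccddebdebc"
Greedy scan:
  Position 0 ('c'): matches sub[0] = 'c'
  Position 1 ('c'): no match needed
  Position 2 ('d'): matches sub[1] = 'd'
  Position 3 ('d'): no match needed
  Position 4 ('e'): no match needed
  Position 5 ('b'): matches sub[2] = 'b'
  Position 6 ('d'): matches sub[3] = 'd'
  Position 7 ('e'): no match needed
  Position 8 ('b'): no match needed
  Position 9 ('c'): no match needed
All 4 characters matched => is a subsequence

1


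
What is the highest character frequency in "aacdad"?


Input: aacdad
Character counts:
  'a': 3
  'c': 1
  'd': 2
Maximum frequency: 3

3


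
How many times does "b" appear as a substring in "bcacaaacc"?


Searching for "b" in "bcacaaacc"
Scanning each position:
  Position 0: "b" => MATCH
  Position 1: "c" => no
  Position 2: "a" => no
  Position 3: "c" => no
  Position 4: "a" => no
  Position 5: "a" => no
  Position 6: "a" => no
  Position 7: "c" => no
  Position 8: "c" => no
Total occurrences: 1

1


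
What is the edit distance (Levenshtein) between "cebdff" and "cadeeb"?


Computing edit distance: "cebdff" -> "cadeeb"
DP table:
           c    a    d    e    e    b
      0    1    2    3    4    5    6
  c   1    0    1    2    3    4    5
  e   2    1    1    2    2    3    4
  b   3    2    2    2    3    3    3
  d   4    3    3    2    3    4    4
  f   5    4    4    3    3    4    5
  f   6    5    5    4    4    4    5
Edit distance = dp[6][6] = 5

5


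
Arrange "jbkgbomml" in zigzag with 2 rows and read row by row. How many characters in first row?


Zigzag "jbkgbomml" into 2 rows:
Placing characters:
  'j' => row 0
  'b' => row 1
  'k' => row 0
  'g' => row 1
  'b' => row 0
  'o' => row 1
  'm' => row 0
  'm' => row 1
  'l' => row 0
Rows:
  Row 0: "jkbml"
  Row 1: "bgom"
First row length: 5

5


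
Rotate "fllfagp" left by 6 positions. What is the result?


Input: "fllfagp", rotate left by 6
First 6 characters: "fllfag"
Remaining characters: "p"
Concatenate remaining + first: "p" + "fllfag" = "pfllfag"

pfllfag


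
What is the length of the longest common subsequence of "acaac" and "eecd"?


LCS of "acaac" and "eecd"
DP table:
           e    e    c    d
      0    0    0    0    0
  a   0    0    0    0    0
  c   0    0    0    1    1
  a   0    0    0    1    1
  a   0    0    0    1    1
  c   0    0    0    1    1
LCS length = dp[5][4] = 1

1


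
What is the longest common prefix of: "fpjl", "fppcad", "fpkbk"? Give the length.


Words: fpjl, fppcad, fpkbk
  Position 0: all 'f' => match
  Position 1: all 'p' => match
  Position 2: ('j', 'p', 'k') => mismatch, stop
LCP = "fp" (length 2)

2


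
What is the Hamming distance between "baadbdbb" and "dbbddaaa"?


Comparing "baadbdbb" and "dbbddaaa" position by position:
  Position 0: 'b' vs 'd' => differ
  Position 1: 'a' vs 'b' => differ
  Position 2: 'a' vs 'b' => differ
  Position 3: 'd' vs 'd' => same
  Position 4: 'b' vs 'd' => differ
  Position 5: 'd' vs 'a' => differ
  Position 6: 'b' vs 'a' => differ
  Position 7: 'b' vs 'a' => differ
Total differences (Hamming distance): 7

7


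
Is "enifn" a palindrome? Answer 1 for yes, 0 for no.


Input: enifn
Reversed: nfine
  Compare pos 0 ('e') with pos 4 ('n'): MISMATCH
  Compare pos 1 ('n') with pos 3 ('f'): MISMATCH
Result: not a palindrome

0


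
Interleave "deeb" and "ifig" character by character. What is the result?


Interleaving "deeb" and "ifig":
  Position 0: 'd' from first, 'i' from second => "di"
  Position 1: 'e' from first, 'f' from second => "ef"
  Position 2: 'e' from first, 'i' from second => "ei"
  Position 3: 'b' from first, 'g' from second => "bg"
Result: diefeibg

diefeibg


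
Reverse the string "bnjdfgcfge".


Input: bnjdfgcfge
Reading characters right to left:
  Position 9: 'e'
  Position 8: 'g'
  Position 7: 'f'
  Position 6: 'c'
  Position 5: 'g'
  Position 4: 'f'
  Position 3: 'd'
  Position 2: 'j'
  Position 1: 'n'
  Position 0: 'b'
Reversed: egfcgfdjnb

egfcgfdjnb


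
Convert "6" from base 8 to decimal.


Input: "6" in base 8
Positional expansion:
  Digit '6' (value 6) x 8^0 = 6
Sum = 6

6


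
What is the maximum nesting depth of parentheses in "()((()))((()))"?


Input: "()((()))((()))"
Tracking depth:
  Position 0 '(': depth becomes 1
  Position 1 ')': depth becomes 0
  Position 2 '(': depth becomes 1
  Position 3 '(': depth becomes 2
  Position 4 '(': depth becomes 3
  Position 5 ')': depth becomes 2
  Position 6 ')': depth becomes 1
  Position 7 ')': depth becomes 0
  Position 8 '(': depth becomes 1
  Position 9 '(': depth becomes 2
  Position 10 '(': depth becomes 3
  Position 11 ')': depth becomes 2
  Position 12 ')': depth becomes 1
  Position 13 ')': depth becomes 0
Maximum depth reached: 3

3


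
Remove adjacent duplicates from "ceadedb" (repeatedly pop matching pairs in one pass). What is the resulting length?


Input: ceadedb
Stack-based adjacent duplicate removal:
  Read 'c': push. Stack: c
  Read 'e': push. Stack: ce
  Read 'a': push. Stack: cea
  Read 'd': push. Stack: cead
  Read 'e': push. Stack: ceade
  Read 'd': push. Stack: ceaded
  Read 'b': push. Stack: ceadedb
Final stack: "ceadedb" (length 7)

7


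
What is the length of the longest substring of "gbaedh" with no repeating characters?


Input: "gbaedh"
Sliding window (track last position of each char):
  Position 0 ('g'): window [0,0] length 1 -- new best
  Position 1 ('b'): window [0,1] length 2 -- new best
  Position 2 ('a'): window [0,2] length 3 -- new best
  Position 3 ('e'): window [0,3] length 4 -- new best
  Position 4 ('d'): window [0,4] length 5 -- new best
  Position 5 ('h'): window [0,5] length 6 -- new best
Longest substring with no repeats: "gbaedh" with length 6

6


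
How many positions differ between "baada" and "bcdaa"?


Comparing "baada" and "bcdaa" position by position:
  Position 0: 'b' vs 'b' => same
  Position 1: 'a' vs 'c' => DIFFER
  Position 2: 'a' vs 'd' => DIFFER
  Position 3: 'd' vs 'a' => DIFFER
  Position 4: 'a' vs 'a' => same
Positions that differ: 3

3


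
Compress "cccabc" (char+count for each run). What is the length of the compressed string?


Input: cccabc
Runs:
  'c' x 3 => "c3"
  'a' x 1 => "a1"
  'b' x 1 => "b1"
  'c' x 1 => "c1"
Compressed: "c3a1b1c1"
Compressed length: 8

8


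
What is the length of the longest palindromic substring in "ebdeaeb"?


Input: "ebdeaeb"
Checking substrings for palindromes:
  [3:6] "eae" (len 3) => palindrome
Longest palindromic substring: "eae" with length 3

3


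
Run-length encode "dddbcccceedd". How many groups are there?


Input: dddbcccceedd
Scanning for consecutive runs:
  Group 1: 'd' x 3 (positions 0-2)
  Group 2: 'b' x 1 (positions 3-3)
  Group 3: 'c' x 4 (positions 4-7)
  Group 4: 'e' x 2 (positions 8-9)
  Group 5: 'd' x 2 (positions 10-11)
Total groups: 5

5


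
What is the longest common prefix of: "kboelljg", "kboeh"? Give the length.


Words: kboelljg, kboeh
  Position 0: all 'k' => match
  Position 1: all 'b' => match
  Position 2: all 'o' => match
  Position 3: all 'e' => match
  Position 4: ('l', 'h') => mismatch, stop
LCP = "kboe" (length 4)

4


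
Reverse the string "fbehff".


Input: fbehff
Reading characters right to left:
  Position 5: 'f'
  Position 4: 'f'
  Position 3: 'h'
  Position 2: 'e'
  Position 1: 'b'
  Position 0: 'f'
Reversed: ffhebf

ffhebf


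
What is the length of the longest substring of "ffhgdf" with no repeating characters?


Input: "ffhgdf"
Sliding window (track last position of each char):
  Position 0 ('f'): window [0,0] length 1 -- new best
  Position 1 ('f'): repeat (last at 0), move window start to 1
  Position 1 ('f'): window [1,1] length 1
  Position 2 ('h'): window [1,2] length 2 -- new best
  Position 3 ('g'): window [1,3] length 3 -- new best
  Position 4 ('d'): window [1,4] length 4 -- new best
  Position 5 ('f'): repeat (last at 1), move window start to 2
  Position 5 ('f'): window [2,5] length 4
Longest substring with no repeats: "fhgd" with length 4

4


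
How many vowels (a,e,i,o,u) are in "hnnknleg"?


Input: hnnknleg
Checking each character:
  'h' at position 0: consonant
  'n' at position 1: consonant
  'n' at position 2: consonant
  'k' at position 3: consonant
  'n' at position 4: consonant
  'l' at position 5: consonant
  'e' at position 6: vowel (running total: 1)
  'g' at position 7: consonant
Total vowels: 1

1


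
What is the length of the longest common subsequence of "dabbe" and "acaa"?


LCS of "dabbe" and "acaa"
DP table:
           a    c    a    a
      0    0    0    0    0
  d   0    0    0    0    0
  a   0    1    1    1    1
  b   0    1    1    1    1
  b   0    1    1    1    1
  e   0    1    1    1    1
LCS length = dp[5][4] = 1

1


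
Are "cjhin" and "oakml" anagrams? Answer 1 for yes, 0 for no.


Strings: "cjhin", "oakml"
Sorted first:  chijn
Sorted second: aklmo
Differ at position 0: 'c' vs 'a' => not anagrams

0


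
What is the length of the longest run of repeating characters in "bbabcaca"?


Input: "bbabcaca"
Scanning for longest run:
  Position 1 ('b'): continues run of 'b', length=2
  Position 2 ('a'): new char, reset run to 1
  Position 3 ('b'): new char, reset run to 1
  Position 4 ('c'): new char, reset run to 1
  Position 5 ('a'): new char, reset run to 1
  Position 6 ('c'): new char, reset run to 1
  Position 7 ('a'): new char, reset run to 1
Longest run: 'b' with length 2

2


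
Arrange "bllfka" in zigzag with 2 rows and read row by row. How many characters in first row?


Zigzag "bllfka" into 2 rows:
Placing characters:
  'b' => row 0
  'l' => row 1
  'l' => row 0
  'f' => row 1
  'k' => row 0
  'a' => row 1
Rows:
  Row 0: "blk"
  Row 1: "lfa"
First row length: 3

3


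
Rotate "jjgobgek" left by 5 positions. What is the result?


Input: "jjgobgek", rotate left by 5
First 5 characters: "jjgob"
Remaining characters: "gek"
Concatenate remaining + first: "gek" + "jjgob" = "gekjjgob"

gekjjgob


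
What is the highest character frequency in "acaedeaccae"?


Input: acaedeaccae
Character counts:
  'a': 4
  'c': 3
  'd': 1
  'e': 3
Maximum frequency: 4

4


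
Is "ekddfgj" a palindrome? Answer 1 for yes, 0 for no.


Input: ekddfgj
Reversed: jgfddke
  Compare pos 0 ('e') with pos 6 ('j'): MISMATCH
  Compare pos 1 ('k') with pos 5 ('g'): MISMATCH
  Compare pos 2 ('d') with pos 4 ('f'): MISMATCH
Result: not a palindrome

0


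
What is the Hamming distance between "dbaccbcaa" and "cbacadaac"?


Comparing "dbaccbcaa" and "cbacadaac" position by position:
  Position 0: 'd' vs 'c' => differ
  Position 1: 'b' vs 'b' => same
  Position 2: 'a' vs 'a' => same
  Position 3: 'c' vs 'c' => same
  Position 4: 'c' vs 'a' => differ
  Position 5: 'b' vs 'd' => differ
  Position 6: 'c' vs 'a' => differ
  Position 7: 'a' vs 'a' => same
  Position 8: 'a' vs 'c' => differ
Total differences (Hamming distance): 5

5


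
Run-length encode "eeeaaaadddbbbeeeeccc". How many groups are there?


Input: eeeaaaadddbbbeeeeccc
Scanning for consecutive runs:
  Group 1: 'e' x 3 (positions 0-2)
  Group 2: 'a' x 4 (positions 3-6)
  Group 3: 'd' x 3 (positions 7-9)
  Group 4: 'b' x 3 (positions 10-12)
  Group 5: 'e' x 4 (positions 13-16)
  Group 6: 'c' x 3 (positions 17-19)
Total groups: 6

6


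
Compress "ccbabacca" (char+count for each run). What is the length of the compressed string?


Input: ccbabacca
Runs:
  'c' x 2 => "c2"
  'b' x 1 => "b1"
  'a' x 1 => "a1"
  'b' x 1 => "b1"
  'a' x 1 => "a1"
  'c' x 2 => "c2"
  'a' x 1 => "a1"
Compressed: "c2b1a1b1a1c2a1"
Compressed length: 14

14


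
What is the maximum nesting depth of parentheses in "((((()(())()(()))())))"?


Input: "((((()(())()(()))())))"
Tracking depth:
  Position 0 '(': depth becomes 1
  Position 1 '(': depth becomes 2
  Position 2 '(': depth becomes 3
  Position 3 '(': depth becomes 4
  Position 4 '(': depth becomes 5
  Position 5 ')': depth becomes 4
  Position 6 '(': depth becomes 5
  Position 7 '(': depth becomes 6
  Position 8 ')': depth becomes 5
  Position 9 ')': depth becomes 4
  Position 10 '(': depth becomes 5
  Position 11 ')': depth becomes 4
  Position 12 '(': depth becomes 5
  Position 13 '(': depth becomes 6
  Position 14 ')': depth becomes 5
  Position 15 ')': depth becomes 4
  Position 16 ')': depth becomes 3
  Position 17 '(': depth becomes 4
  Position 18 ')': depth becomes 3
  Position 19 ')': depth becomes 2
  Position 20 ')': depth becomes 1
  Position 21 ')': depth becomes 0
Maximum depth reached: 6

6


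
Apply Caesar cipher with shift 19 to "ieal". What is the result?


Caesar cipher: shift "ieal" by 19
  'i' (pos 8) + 19 = pos 1 = 'b'
  'e' (pos 4) + 19 = pos 23 = 'x'
  'a' (pos 0) + 19 = pos 19 = 't'
  'l' (pos 11) + 19 = pos 4 = 'e'
Result: bxte

bxte


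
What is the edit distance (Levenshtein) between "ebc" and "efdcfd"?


Computing edit distance: "ebc" -> "efdcfd"
DP table:
           e    f    d    c    f    d
      0    1    2    3    4    5    6
  e   1    0    1    2    3    4    5
  b   2    1    1    2    3    4    5
  c   3    2    2    2    2    3    4
Edit distance = dp[3][6] = 4

4


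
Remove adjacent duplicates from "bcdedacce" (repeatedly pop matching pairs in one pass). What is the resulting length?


Input: bcdedacce
Stack-based adjacent duplicate removal:
  Read 'b': push. Stack: b
  Read 'c': push. Stack: bc
  Read 'd': push. Stack: bcd
  Read 'e': push. Stack: bcde
  Read 'd': push. Stack: bcded
  Read 'a': push. Stack: bcdeda
  Read 'c': push. Stack: bcdedac
  Read 'c': matches stack top 'c' => pop. Stack: bcdeda
  Read 'e': push. Stack: bcdedae
Final stack: "bcdedae" (length 7)

7


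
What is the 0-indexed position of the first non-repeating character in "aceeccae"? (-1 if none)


Input: aceeccae
Character frequencies:
  'a': 2
  'c': 3
  'e': 3
Scanning left to right for freq == 1:
  Position 0 ('a'): freq=2, skip
  Position 1 ('c'): freq=3, skip
  Position 2 ('e'): freq=3, skip
  Position 3 ('e'): freq=3, skip
  Position 4 ('c'): freq=3, skip
  Position 5 ('c'): freq=3, skip
  Position 6 ('a'): freq=2, skip
  Position 7 ('e'): freq=3, skip
  No unique character found => answer = -1

-1


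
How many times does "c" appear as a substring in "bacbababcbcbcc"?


Searching for "c" in "bacbababcbcbcc"
Scanning each position:
  Position 0: "b" => no
  Position 1: "a" => no
  Position 2: "c" => MATCH
  Position 3: "b" => no
  Position 4: "a" => no
  Position 5: "b" => no
  Position 6: "a" => no
  Position 7: "b" => no
  Position 8: "c" => MATCH
  Position 9: "b" => no
  Position 10: "c" => MATCH
  Position 11: "b" => no
  Position 12: "c" => MATCH
  Position 13: "c" => MATCH
Total occurrences: 5

5


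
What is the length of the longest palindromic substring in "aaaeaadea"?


Input: "aaaeaadea"
Checking substrings for palindromes:
  [1:6] "aaeaa" (len 5) => palindrome
  [0:3] "aaa" (len 3) => palindrome
  [2:5] "aea" (len 3) => palindrome
  [0:2] "aa" (len 2) => palindrome
  [1:3] "aa" (len 2) => palindrome
  [4:6] "aa" (len 2) => palindrome
Longest palindromic substring: "aaeaa" with length 5

5


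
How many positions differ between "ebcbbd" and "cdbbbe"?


Comparing "ebcbbd" and "cdbbbe" position by position:
  Position 0: 'e' vs 'c' => DIFFER
  Position 1: 'b' vs 'd' => DIFFER
  Position 2: 'c' vs 'b' => DIFFER
  Position 3: 'b' vs 'b' => same
  Position 4: 'b' vs 'b' => same
  Position 5: 'd' vs 'e' => DIFFER
Positions that differ: 4

4


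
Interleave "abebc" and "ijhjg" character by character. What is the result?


Interleaving "abebc" and "ijhjg":
  Position 0: 'a' from first, 'i' from second => "ai"
  Position 1: 'b' from first, 'j' from second => "bj"
  Position 2: 'e' from first, 'h' from second => "eh"
  Position 3: 'b' from first, 'j' from second => "bj"
  Position 4: 'c' from first, 'g' from second => "cg"
Result: aibjehbjcg

aibjehbjcg


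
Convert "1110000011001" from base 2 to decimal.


Input: "1110000011001" in base 2
Positional expansion:
  Digit '1' (value 1) x 2^12 = 4096
  Digit '1' (value 1) x 2^11 = 2048
  Digit '1' (value 1) x 2^10 = 1024
  Digit '0' (value 0) x 2^9 = 0
  Digit '0' (value 0) x 2^8 = 0
  Digit '0' (value 0) x 2^7 = 0
  Digit '0' (value 0) x 2^6 = 0
  Digit '0' (value 0) x 2^5 = 0
  Digit '1' (value 1) x 2^4 = 16
  Digit '1' (value 1) x 2^3 = 8
  Digit '0' (value 0) x 2^2 = 0
  Digit '0' (value 0) x 2^1 = 0
  Digit '1' (value 1) x 2^0 = 1
Sum = 7193

7193


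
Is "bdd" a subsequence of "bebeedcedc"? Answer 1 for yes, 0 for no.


Check if "bdd" is a subsequence of "bebeedcedc"
Greedy scan:
  Position 0 ('b'): matches sub[0] = 'b'
  Position 1 ('e'): no match needed
  Position 2 ('b'): no match needed
  Position 3 ('e'): no match needed
  Position 4 ('e'): no match needed
  Position 5 ('d'): matches sub[1] = 'd'
  Position 6 ('c'): no match needed
  Position 7 ('e'): no match needed
  Position 8 ('d'): matches sub[2] = 'd'
  Position 9 ('c'): no match needed
All 3 characters matched => is a subsequence

1


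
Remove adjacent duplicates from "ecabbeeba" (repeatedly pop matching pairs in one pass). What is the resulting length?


Input: ecabbeeba
Stack-based adjacent duplicate removal:
  Read 'e': push. Stack: e
  Read 'c': push. Stack: ec
  Read 'a': push. Stack: eca
  Read 'b': push. Stack: ecab
  Read 'b': matches stack top 'b' => pop. Stack: eca
  Read 'e': push. Stack: ecae
  Read 'e': matches stack top 'e' => pop. Stack: eca
  Read 'b': push. Stack: ecab
  Read 'a': push. Stack: ecaba
Final stack: "ecaba" (length 5)

5


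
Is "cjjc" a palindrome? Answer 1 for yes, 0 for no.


Input: cjjc
Reversed: cjjc
  Compare pos 0 ('c') with pos 3 ('c'): match
  Compare pos 1 ('j') with pos 2 ('j'): match
Result: palindrome

1


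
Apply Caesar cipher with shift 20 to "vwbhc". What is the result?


Caesar cipher: shift "vwbhc" by 20
  'v' (pos 21) + 20 = pos 15 = 'p'
  'w' (pos 22) + 20 = pos 16 = 'q'
  'b' (pos 1) + 20 = pos 21 = 'v'
  'h' (pos 7) + 20 = pos 1 = 'b'
  'c' (pos 2) + 20 = pos 22 = 'w'
Result: pqvbw

pqvbw


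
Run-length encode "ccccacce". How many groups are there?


Input: ccccacce
Scanning for consecutive runs:
  Group 1: 'c' x 4 (positions 0-3)
  Group 2: 'a' x 1 (positions 4-4)
  Group 3: 'c' x 2 (positions 5-6)
  Group 4: 'e' x 1 (positions 7-7)
Total groups: 4

4


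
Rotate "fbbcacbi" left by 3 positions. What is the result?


Input: "fbbcacbi", rotate left by 3
First 3 characters: "fbb"
Remaining characters: "cacbi"
Concatenate remaining + first: "cacbi" + "fbb" = "cacbifbb"

cacbifbb


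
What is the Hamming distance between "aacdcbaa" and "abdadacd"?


Comparing "aacdcbaa" and "abdadacd" position by position:
  Position 0: 'a' vs 'a' => same
  Position 1: 'a' vs 'b' => differ
  Position 2: 'c' vs 'd' => differ
  Position 3: 'd' vs 'a' => differ
  Position 4: 'c' vs 'd' => differ
  Position 5: 'b' vs 'a' => differ
  Position 6: 'a' vs 'c' => differ
  Position 7: 'a' vs 'd' => differ
Total differences (Hamming distance): 7

7


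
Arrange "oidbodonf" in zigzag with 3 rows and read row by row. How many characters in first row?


Zigzag "oidbodonf" into 3 rows:
Placing characters:
  'o' => row 0
  'i' => row 1
  'd' => row 2
  'b' => row 1
  'o' => row 0
  'd' => row 1
  'o' => row 2
  'n' => row 1
  'f' => row 0
Rows:
  Row 0: "oof"
  Row 1: "ibdn"
  Row 2: "do"
First row length: 3

3


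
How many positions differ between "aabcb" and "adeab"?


Comparing "aabcb" and "adeab" position by position:
  Position 0: 'a' vs 'a' => same
  Position 1: 'a' vs 'd' => DIFFER
  Position 2: 'b' vs 'e' => DIFFER
  Position 3: 'c' vs 'a' => DIFFER
  Position 4: 'b' vs 'b' => same
Positions that differ: 3

3


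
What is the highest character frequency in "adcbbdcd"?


Input: adcbbdcd
Character counts:
  'a': 1
  'b': 2
  'c': 2
  'd': 3
Maximum frequency: 3

3


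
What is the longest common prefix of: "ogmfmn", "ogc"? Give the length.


Words: ogmfmn, ogc
  Position 0: all 'o' => match
  Position 1: all 'g' => match
  Position 2: ('m', 'c') => mismatch, stop
LCP = "og" (length 2)

2


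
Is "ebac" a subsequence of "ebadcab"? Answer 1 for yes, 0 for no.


Check if "ebac" is a subsequence of "ebadcab"
Greedy scan:
  Position 0 ('e'): matches sub[0] = 'e'
  Position 1 ('b'): matches sub[1] = 'b'
  Position 2 ('a'): matches sub[2] = 'a'
  Position 3 ('d'): no match needed
  Position 4 ('c'): matches sub[3] = 'c'
  Position 5 ('a'): no match needed
  Position 6 ('b'): no match needed
All 4 characters matched => is a subsequence

1


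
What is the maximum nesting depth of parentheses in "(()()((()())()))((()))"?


Input: "(()()((()())()))((()))"
Tracking depth:
  Position 0 '(': depth becomes 1
  Position 1 '(': depth becomes 2
  Position 2 ')': depth becomes 1
  Position 3 '(': depth becomes 2
  Position 4 ')': depth becomes 1
  Position 5 '(': depth becomes 2
  Position 6 '(': depth becomes 3
  Position 7 '(': depth becomes 4
  Position 8 ')': depth becomes 3
  Position 9 '(': depth becomes 4
  Position 10 ')': depth becomes 3
  Position 11 ')': depth becomes 2
  Position 12 '(': depth becomes 3
  Position 13 ')': depth becomes 2
  Position 14 ')': depth becomes 1
  Position 15 ')': depth becomes 0
  Position 16 '(': depth becomes 1
  Position 17 '(': depth becomes 2
  Position 18 '(': depth becomes 3
  Position 19 ')': depth becomes 2
  Position 20 ')': depth becomes 1
  Position 21 ')': depth becomes 0
Maximum depth reached: 4

4


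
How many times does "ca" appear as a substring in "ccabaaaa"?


Searching for "ca" in "ccabaaaa"
Scanning each position:
  Position 0: "cc" => no
  Position 1: "ca" => MATCH
  Position 2: "ab" => no
  Position 3: "ba" => no
  Position 4: "aa" => no
  Position 5: "aa" => no
  Position 6: "aa" => no
Total occurrences: 1

1


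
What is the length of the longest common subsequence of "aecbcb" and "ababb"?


LCS of "aecbcb" and "ababb"
DP table:
           a    b    a    b    b
      0    0    0    0    0    0
  a   0    1    1    1    1    1
  e   0    1    1    1    1    1
  c   0    1    1    1    1    1
  b   0    1    2    2    2    2
  c   0    1    2    2    2    2
  b   0    1    2    2    3    3
LCS length = dp[6][5] = 3

3


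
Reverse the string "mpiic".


Input: mpiic
Reading characters right to left:
  Position 4: 'c'
  Position 3: 'i'
  Position 2: 'i'
  Position 1: 'p'
  Position 0: 'm'
Reversed: ciipm

ciipm


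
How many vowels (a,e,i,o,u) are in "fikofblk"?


Input: fikofblk
Checking each character:
  'f' at position 0: consonant
  'i' at position 1: vowel (running total: 1)
  'k' at position 2: consonant
  'o' at position 3: vowel (running total: 2)
  'f' at position 4: consonant
  'b' at position 5: consonant
  'l' at position 6: consonant
  'k' at position 7: consonant
Total vowels: 2

2


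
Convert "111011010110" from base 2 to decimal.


Input: "111011010110" in base 2
Positional expansion:
  Digit '1' (value 1) x 2^11 = 2048
  Digit '1' (value 1) x 2^10 = 1024
  Digit '1' (value 1) x 2^9 = 512
  Digit '0' (value 0) x 2^8 = 0
  Digit '1' (value 1) x 2^7 = 128
  Digit '1' (value 1) x 2^6 = 64
  Digit '0' (value 0) x 2^5 = 0
  Digit '1' (value 1) x 2^4 = 16
  Digit '0' (value 0) x 2^3 = 0
  Digit '1' (value 1) x 2^2 = 4
  Digit '1' (value 1) x 2^1 = 2
  Digit '0' (value 0) x 2^0 = 0
Sum = 3798

3798


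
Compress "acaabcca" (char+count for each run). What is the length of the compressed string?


Input: acaabcca
Runs:
  'a' x 1 => "a1"
  'c' x 1 => "c1"
  'a' x 2 => "a2"
  'b' x 1 => "b1"
  'c' x 2 => "c2"
  'a' x 1 => "a1"
Compressed: "a1c1a2b1c2a1"
Compressed length: 12

12


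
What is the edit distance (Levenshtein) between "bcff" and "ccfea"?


Computing edit distance: "bcff" -> "ccfea"
DP table:
           c    c    f    e    a
      0    1    2    3    4    5
  b   1    1    2    3    4    5
  c   2    1    1    2    3    4
  f   3    2    2    1    2    3
  f   4    3    3    2    2    3
Edit distance = dp[4][5] = 3

3


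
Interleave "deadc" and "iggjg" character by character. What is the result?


Interleaving "deadc" and "iggjg":
  Position 0: 'd' from first, 'i' from second => "di"
  Position 1: 'e' from first, 'g' from second => "eg"
  Position 2: 'a' from first, 'g' from second => "ag"
  Position 3: 'd' from first, 'j' from second => "dj"
  Position 4: 'c' from first, 'g' from second => "cg"
Result: diegagdjcg

diegagdjcg


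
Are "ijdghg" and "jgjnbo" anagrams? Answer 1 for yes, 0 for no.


Strings: "ijdghg", "jgjnbo"
Sorted first:  dgghij
Sorted second: bgjjno
Differ at position 0: 'd' vs 'b' => not anagrams

0


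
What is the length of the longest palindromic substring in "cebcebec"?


Input: "cebcebec"
Checking substrings for palindromes:
  [3:8] "cebec" (len 5) => palindrome
  [4:7] "ebe" (len 3) => palindrome
Longest palindromic substring: "cebec" with length 5

5


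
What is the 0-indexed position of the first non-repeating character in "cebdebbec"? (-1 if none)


Input: cebdebbec
Character frequencies:
  'b': 3
  'c': 2
  'd': 1
  'e': 3
Scanning left to right for freq == 1:
  Position 0 ('c'): freq=2, skip
  Position 1 ('e'): freq=3, skip
  Position 2 ('b'): freq=3, skip
  Position 3 ('d'): unique! => answer = 3

3


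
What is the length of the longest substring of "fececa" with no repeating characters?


Input: "fececa"
Sliding window (track last position of each char):
  Position 0 ('f'): window [0,0] length 1 -- new best
  Position 1 ('e'): window [0,1] length 2 -- new best
  Position 2 ('c'): window [0,2] length 3 -- new best
  Position 3 ('e'): repeat (last at 1), move window start to 2
  Position 3 ('e'): window [2,3] length 2
  Position 4 ('c'): repeat (last at 2), move window start to 3
  Position 4 ('c'): window [3,4] length 2
  Position 5 ('a'): window [3,5] length 3
Longest substring with no repeats: "fec" with length 3

3


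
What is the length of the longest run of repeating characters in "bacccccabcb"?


Input: "bacccccabcb"
Scanning for longest run:
  Position 1 ('a'): new char, reset run to 1
  Position 2 ('c'): new char, reset run to 1
  Position 3 ('c'): continues run of 'c', length=2
  Position 4 ('c'): continues run of 'c', length=3
  Position 5 ('c'): continues run of 'c', length=4
  Position 6 ('c'): continues run of 'c', length=5
  Position 7 ('a'): new char, reset run to 1
  Position 8 ('b'): new char, reset run to 1
  Position 9 ('c'): new char, reset run to 1
  Position 10 ('b'): new char, reset run to 1
Longest run: 'c' with length 5

5


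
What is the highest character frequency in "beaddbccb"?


Input: beaddbccb
Character counts:
  'a': 1
  'b': 3
  'c': 2
  'd': 2
  'e': 1
Maximum frequency: 3

3


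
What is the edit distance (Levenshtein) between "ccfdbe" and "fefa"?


Computing edit distance: "ccfdbe" -> "fefa"
DP table:
           f    e    f    a
      0    1    2    3    4
  c   1    1    2    3    4
  c   2    2    2    3    4
  f   3    2    3    2    3
  d   4    3    3    3    3
  b   5    4    4    4    4
  e   6    5    4    5    5
Edit distance = dp[6][4] = 5

5


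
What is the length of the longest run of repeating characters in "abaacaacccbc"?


Input: "abaacaacccbc"
Scanning for longest run:
  Position 1 ('b'): new char, reset run to 1
  Position 2 ('a'): new char, reset run to 1
  Position 3 ('a'): continues run of 'a', length=2
  Position 4 ('c'): new char, reset run to 1
  Position 5 ('a'): new char, reset run to 1
  Position 6 ('a'): continues run of 'a', length=2
  Position 7 ('c'): new char, reset run to 1
  Position 8 ('c'): continues run of 'c', length=2
  Position 9 ('c'): continues run of 'c', length=3
  Position 10 ('b'): new char, reset run to 1
  Position 11 ('c'): new char, reset run to 1
Longest run: 'c' with length 3

3


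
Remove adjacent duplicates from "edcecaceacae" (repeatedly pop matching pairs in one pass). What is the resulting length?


Input: edcecaceacae
Stack-based adjacent duplicate removal:
  Read 'e': push. Stack: e
  Read 'd': push. Stack: ed
  Read 'c': push. Stack: edc
  Read 'e': push. Stack: edce
  Read 'c': push. Stack: edcec
  Read 'a': push. Stack: edceca
  Read 'c': push. Stack: edcecac
  Read 'e': push. Stack: edcecace
  Read 'a': push. Stack: edcecacea
  Read 'c': push. Stack: edcecaceac
  Read 'a': push. Stack: edcecaceaca
  Read 'e': push. Stack: edcecaceacae
Final stack: "edcecaceacae" (length 12)

12


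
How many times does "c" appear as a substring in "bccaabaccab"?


Searching for "c" in "bccaabaccab"
Scanning each position:
  Position 0: "b" => no
  Position 1: "c" => MATCH
  Position 2: "c" => MATCH
  Position 3: "a" => no
  Position 4: "a" => no
  Position 5: "b" => no
  Position 6: "a" => no
  Position 7: "c" => MATCH
  Position 8: "c" => MATCH
  Position 9: "a" => no
  Position 10: "b" => no
Total occurrences: 4

4


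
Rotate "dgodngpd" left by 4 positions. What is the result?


Input: "dgodngpd", rotate left by 4
First 4 characters: "dgod"
Remaining characters: "ngpd"
Concatenate remaining + first: "ngpd" + "dgod" = "ngpddgod"

ngpddgod


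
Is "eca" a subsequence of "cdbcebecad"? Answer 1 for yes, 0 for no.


Check if "eca" is a subsequence of "cdbcebecad"
Greedy scan:
  Position 0 ('c'): no match needed
  Position 1 ('d'): no match needed
  Position 2 ('b'): no match needed
  Position 3 ('c'): no match needed
  Position 4 ('e'): matches sub[0] = 'e'
  Position 5 ('b'): no match needed
  Position 6 ('e'): no match needed
  Position 7 ('c'): matches sub[1] = 'c'
  Position 8 ('a'): matches sub[2] = 'a'
  Position 9 ('d'): no match needed
All 3 characters matched => is a subsequence

1


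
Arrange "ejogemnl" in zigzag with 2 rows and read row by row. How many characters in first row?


Zigzag "ejogemnl" into 2 rows:
Placing characters:
  'e' => row 0
  'j' => row 1
  'o' => row 0
  'g' => row 1
  'e' => row 0
  'm' => row 1
  'n' => row 0
  'l' => row 1
Rows:
  Row 0: "eoen"
  Row 1: "jgml"
First row length: 4

4


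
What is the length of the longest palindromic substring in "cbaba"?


Input: "cbaba"
Checking substrings for palindromes:
  [1:4] "bab" (len 3) => palindrome
  [2:5] "aba" (len 3) => palindrome
Longest palindromic substring: "bab" with length 3

3


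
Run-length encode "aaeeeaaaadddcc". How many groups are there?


Input: aaeeeaaaadddcc
Scanning for consecutive runs:
  Group 1: 'a' x 2 (positions 0-1)
  Group 2: 'e' x 3 (positions 2-4)
  Group 3: 'a' x 4 (positions 5-8)
  Group 4: 'd' x 3 (positions 9-11)
  Group 5: 'c' x 2 (positions 12-13)
Total groups: 5

5


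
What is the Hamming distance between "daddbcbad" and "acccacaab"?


Comparing "daddbcbad" and "acccacaab" position by position:
  Position 0: 'd' vs 'a' => differ
  Position 1: 'a' vs 'c' => differ
  Position 2: 'd' vs 'c' => differ
  Position 3: 'd' vs 'c' => differ
  Position 4: 'b' vs 'a' => differ
  Position 5: 'c' vs 'c' => same
  Position 6: 'b' vs 'a' => differ
  Position 7: 'a' vs 'a' => same
  Position 8: 'd' vs 'b' => differ
Total differences (Hamming distance): 7

7


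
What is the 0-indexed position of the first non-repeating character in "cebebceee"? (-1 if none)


Input: cebebceee
Character frequencies:
  'b': 2
  'c': 2
  'e': 5
Scanning left to right for freq == 1:
  Position 0 ('c'): freq=2, skip
  Position 1 ('e'): freq=5, skip
  Position 2 ('b'): freq=2, skip
  Position 3 ('e'): freq=5, skip
  Position 4 ('b'): freq=2, skip
  Position 5 ('c'): freq=2, skip
  Position 6 ('e'): freq=5, skip
  Position 7 ('e'): freq=5, skip
  Position 8 ('e'): freq=5, skip
  No unique character found => answer = -1

-1


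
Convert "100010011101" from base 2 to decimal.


Input: "100010011101" in base 2
Positional expansion:
  Digit '1' (value 1) x 2^11 = 2048
  Digit '0' (value 0) x 2^10 = 0
  Digit '0' (value 0) x 2^9 = 0
  Digit '0' (value 0) x 2^8 = 0
  Digit '1' (value 1) x 2^7 = 128
  Digit '0' (value 0) x 2^6 = 0
  Digit '0' (value 0) x 2^5 = 0
  Digit '1' (value 1) x 2^4 = 16
  Digit '1' (value 1) x 2^3 = 8
  Digit '1' (value 1) x 2^2 = 4
  Digit '0' (value 0) x 2^1 = 0
  Digit '1' (value 1) x 2^0 = 1
Sum = 2205

2205


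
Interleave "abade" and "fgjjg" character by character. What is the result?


Interleaving "abade" and "fgjjg":
  Position 0: 'a' from first, 'f' from second => "af"
  Position 1: 'b' from first, 'g' from second => "bg"
  Position 2: 'a' from first, 'j' from second => "aj"
  Position 3: 'd' from first, 'j' from second => "dj"
  Position 4: 'e' from first, 'g' from second => "eg"
Result: afbgajdjeg

afbgajdjeg


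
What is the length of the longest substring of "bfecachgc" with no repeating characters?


Input: "bfecachgc"
Sliding window (track last position of each char):
  Position 0 ('b'): window [0,0] length 1 -- new best
  Position 1 ('f'): window [0,1] length 2 -- new best
  Position 2 ('e'): window [0,2] length 3 -- new best
  Position 3 ('c'): window [0,3] length 4 -- new best
  Position 4 ('a'): window [0,4] length 5 -- new best
  Position 5 ('c'): repeat (last at 3), move window start to 4
  Position 5 ('c'): window [4,5] length 2
  Position 6 ('h'): window [4,6] length 3
  Position 7 ('g'): window [4,7] length 4
  Position 8 ('c'): repeat (last at 5), move window start to 6
  Position 8 ('c'): window [6,8] length 3
Longest substring with no repeats: "bfeca" with length 5

5


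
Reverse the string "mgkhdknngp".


Input: mgkhdknngp
Reading characters right to left:
  Position 9: 'p'
  Position 8: 'g'
  Position 7: 'n'
  Position 6: 'n'
  Position 5: 'k'
  Position 4: 'd'
  Position 3: 'h'
  Position 2: 'k'
  Position 1: 'g'
  Position 0: 'm'
Reversed: pgnnkdhkgm

pgnnkdhkgm


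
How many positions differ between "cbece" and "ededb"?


Comparing "cbece" and "ededb" position by position:
  Position 0: 'c' vs 'e' => DIFFER
  Position 1: 'b' vs 'd' => DIFFER
  Position 2: 'e' vs 'e' => same
  Position 3: 'c' vs 'd' => DIFFER
  Position 4: 'e' vs 'b' => DIFFER
Positions that differ: 4

4


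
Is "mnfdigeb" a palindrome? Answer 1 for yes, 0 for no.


Input: mnfdigeb
Reversed: begidfnm
  Compare pos 0 ('m') with pos 7 ('b'): MISMATCH
  Compare pos 1 ('n') with pos 6 ('e'): MISMATCH
  Compare pos 2 ('f') with pos 5 ('g'): MISMATCH
  Compare pos 3 ('d') with pos 4 ('i'): MISMATCH
Result: not a palindrome

0


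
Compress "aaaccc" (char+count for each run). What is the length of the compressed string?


Input: aaaccc
Runs:
  'a' x 3 => "a3"
  'c' x 3 => "c3"
Compressed: "a3c3"
Compressed length: 4

4


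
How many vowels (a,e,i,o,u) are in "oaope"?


Input: oaope
Checking each character:
  'o' at position 0: vowel (running total: 1)
  'a' at position 1: vowel (running total: 2)
  'o' at position 2: vowel (running total: 3)
  'p' at position 3: consonant
  'e' at position 4: vowel (running total: 4)
Total vowels: 4

4


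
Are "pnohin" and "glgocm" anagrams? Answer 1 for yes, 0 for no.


Strings: "pnohin", "glgocm"
Sorted first:  hinnop
Sorted second: cgglmo
Differ at position 0: 'h' vs 'c' => not anagrams

0


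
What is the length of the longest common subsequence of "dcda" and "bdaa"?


LCS of "dcda" and "bdaa"
DP table:
           b    d    a    a
      0    0    0    0    0
  d   0    0    1    1    1
  c   0    0    1    1    1
  d   0    0    1    1    1
  a   0    0    1    2    2
LCS length = dp[4][4] = 2

2


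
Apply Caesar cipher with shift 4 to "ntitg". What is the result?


Caesar cipher: shift "ntitg" by 4
  'n' (pos 13) + 4 = pos 17 = 'r'
  't' (pos 19) + 4 = pos 23 = 'x'
  'i' (pos 8) + 4 = pos 12 = 'm'
  't' (pos 19) + 4 = pos 23 = 'x'
  'g' (pos 6) + 4 = pos 10 = 'k'
Result: rxmxk

rxmxk


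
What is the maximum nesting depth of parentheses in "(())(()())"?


Input: "(())(()())"
Tracking depth:
  Position 0 '(': depth becomes 1
  Position 1 '(': depth becomes 2
  Position 2 ')': depth becomes 1
  Position 3 ')': depth becomes 0
  Position 4 '(': depth becomes 1
  Position 5 '(': depth becomes 2
  Position 6 ')': depth becomes 1
  Position 7 '(': depth becomes 2
  Position 8 ')': depth becomes 1
  Position 9 ')': depth becomes 0
Maximum depth reached: 2

2
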